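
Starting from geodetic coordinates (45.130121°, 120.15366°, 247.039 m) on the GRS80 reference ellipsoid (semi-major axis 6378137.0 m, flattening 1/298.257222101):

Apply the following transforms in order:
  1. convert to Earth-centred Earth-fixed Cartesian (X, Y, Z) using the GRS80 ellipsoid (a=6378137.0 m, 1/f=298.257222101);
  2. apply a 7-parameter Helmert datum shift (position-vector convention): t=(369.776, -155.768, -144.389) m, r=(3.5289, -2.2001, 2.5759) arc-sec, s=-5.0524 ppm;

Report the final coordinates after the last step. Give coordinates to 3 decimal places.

start: φ=45.130121°, λ=120.153660°, h=247.039 m
→ ECEF (a=6378137.000, f=1/298.257222101): X=-2264225.0691, Y=3897575.6523, Z=4497737.1579
→ Helmert 7p (PV): X=-2263940.5016, Y=3897294.9664, Z=4497612.5752

X=-2263940.502 m, Y=3897294.966 m, Z=4497612.575 m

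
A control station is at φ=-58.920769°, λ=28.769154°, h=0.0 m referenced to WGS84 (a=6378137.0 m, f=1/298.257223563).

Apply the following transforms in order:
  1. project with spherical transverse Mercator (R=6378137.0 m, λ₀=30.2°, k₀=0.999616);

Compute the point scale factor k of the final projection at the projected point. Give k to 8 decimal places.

start: φ=-58.920769°, λ=28.769154°, h=0.000 m
→ into tm (λ₀=30.2°): φ=-58.92076900°, λ−λ₀=-1.43084600°
scale k = 0.99969906

0.99969906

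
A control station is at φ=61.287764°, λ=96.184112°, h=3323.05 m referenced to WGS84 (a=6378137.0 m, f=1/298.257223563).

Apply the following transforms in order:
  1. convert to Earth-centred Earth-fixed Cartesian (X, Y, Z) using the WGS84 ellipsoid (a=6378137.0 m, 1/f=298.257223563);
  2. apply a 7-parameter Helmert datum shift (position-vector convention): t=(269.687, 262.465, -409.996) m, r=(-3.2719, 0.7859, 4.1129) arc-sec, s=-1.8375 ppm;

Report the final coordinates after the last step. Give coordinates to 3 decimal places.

start: φ=61.287764°, λ=96.184112°, h=3323.050 m
→ ECEF (a=6378137.000, f=1/298.257223563): X=-331104.0261, Y=3055756.2038, Z=5573732.4662
→ Helmert 7p (PV): X=-330873.4253, Y=3056094.8655, Z=5573265.0178

X=-330873.425 m, Y=3056094.866 m, Z=5573265.018 m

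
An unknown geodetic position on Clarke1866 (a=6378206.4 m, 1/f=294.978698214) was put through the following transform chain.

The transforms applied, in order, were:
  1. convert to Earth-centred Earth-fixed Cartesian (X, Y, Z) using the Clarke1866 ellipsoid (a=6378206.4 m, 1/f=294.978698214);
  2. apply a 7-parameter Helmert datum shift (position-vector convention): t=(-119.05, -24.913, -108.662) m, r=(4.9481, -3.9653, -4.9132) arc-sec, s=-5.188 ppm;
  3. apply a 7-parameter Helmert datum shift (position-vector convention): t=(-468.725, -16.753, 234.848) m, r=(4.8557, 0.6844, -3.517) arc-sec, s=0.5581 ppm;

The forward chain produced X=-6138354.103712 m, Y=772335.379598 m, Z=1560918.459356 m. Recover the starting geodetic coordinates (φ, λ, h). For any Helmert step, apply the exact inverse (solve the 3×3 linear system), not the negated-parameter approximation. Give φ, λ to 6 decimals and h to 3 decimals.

φ=14.253487°, λ=172.829227°, h=3155.970 m

start: X=-6138354.1037, Y=772335.3796, Z=1560918.4594 m
→ Helmert⁻¹: X=-6137900.2996, Y=772283.7841, Z=1560644.1940
→ Helmert⁻¹: X=-6137801.4799, Y=772203.9459, Z=1560860.4238
→ geod (Bowring, a=6378206.400): φ=14.25348700°, λ=172.82922700°, h=3155.9700 m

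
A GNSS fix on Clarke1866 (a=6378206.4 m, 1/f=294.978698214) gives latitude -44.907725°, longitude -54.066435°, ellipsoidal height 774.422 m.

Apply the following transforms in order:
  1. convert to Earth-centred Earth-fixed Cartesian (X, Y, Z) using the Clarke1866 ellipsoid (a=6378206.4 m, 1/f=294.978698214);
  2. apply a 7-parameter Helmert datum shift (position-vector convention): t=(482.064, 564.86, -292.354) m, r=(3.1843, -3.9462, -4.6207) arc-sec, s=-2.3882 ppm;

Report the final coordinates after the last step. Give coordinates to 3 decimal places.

start: φ=-44.907725°, λ=-54.066435°, h=774.422 m
→ ECEF (a=6378206.400, f=1/294.978698214): X=2655785.6652, Y=-3664302.7499, Z=-4480435.1198
→ Helmert 7p (PV): X=2656265.0181, Y=-3663719.4646, Z=-4480722.5331

X=2656265.018 m, Y=-3663719.465 m, Z=-4480722.533 m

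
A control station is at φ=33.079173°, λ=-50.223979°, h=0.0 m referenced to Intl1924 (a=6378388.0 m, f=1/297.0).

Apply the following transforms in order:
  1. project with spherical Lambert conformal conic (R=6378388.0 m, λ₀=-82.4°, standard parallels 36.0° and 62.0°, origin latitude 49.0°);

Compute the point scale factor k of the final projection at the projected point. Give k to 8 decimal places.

1.01210642

start: φ=33.079173°, λ=-50.223979°, h=0.000 m
→ into lcc (λ₀=-82.4°): φ=33.07917300°, λ−λ₀=32.17602100°
scale k = 1.01210642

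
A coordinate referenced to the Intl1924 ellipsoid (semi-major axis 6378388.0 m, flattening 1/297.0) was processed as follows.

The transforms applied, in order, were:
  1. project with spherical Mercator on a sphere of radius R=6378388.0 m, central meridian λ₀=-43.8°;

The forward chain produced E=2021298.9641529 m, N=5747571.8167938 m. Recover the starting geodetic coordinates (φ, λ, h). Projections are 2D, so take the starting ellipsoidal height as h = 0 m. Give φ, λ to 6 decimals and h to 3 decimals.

φ=45.793667°, λ=-25.643077°, h=0.000 m

start: E=2021298.9642, N=5747571.8168 m
→ merc⁻¹: φ=45.79366700°, λ=-25.64307700°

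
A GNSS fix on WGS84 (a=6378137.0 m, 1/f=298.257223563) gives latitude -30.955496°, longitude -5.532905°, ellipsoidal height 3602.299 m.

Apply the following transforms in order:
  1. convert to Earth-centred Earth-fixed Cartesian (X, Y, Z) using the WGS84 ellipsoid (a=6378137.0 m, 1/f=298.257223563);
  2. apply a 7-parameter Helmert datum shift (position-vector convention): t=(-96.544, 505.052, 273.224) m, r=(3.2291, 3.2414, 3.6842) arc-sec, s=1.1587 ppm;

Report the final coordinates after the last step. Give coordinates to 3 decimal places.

start: φ=-30.955496°, λ=-5.532905°, h=3602.299 m
→ ECEF (a=6378137.000, f=1/298.257223563): X=5452099.7015, Y=-528137.8408, Z=-3263516.0880
→ Helmert 7p (PV): X=5451967.6228, Y=-527484.9271, Z=-3263340.5920

X=5451967.623 m, Y=-527484.927 m, Z=-3263340.592 m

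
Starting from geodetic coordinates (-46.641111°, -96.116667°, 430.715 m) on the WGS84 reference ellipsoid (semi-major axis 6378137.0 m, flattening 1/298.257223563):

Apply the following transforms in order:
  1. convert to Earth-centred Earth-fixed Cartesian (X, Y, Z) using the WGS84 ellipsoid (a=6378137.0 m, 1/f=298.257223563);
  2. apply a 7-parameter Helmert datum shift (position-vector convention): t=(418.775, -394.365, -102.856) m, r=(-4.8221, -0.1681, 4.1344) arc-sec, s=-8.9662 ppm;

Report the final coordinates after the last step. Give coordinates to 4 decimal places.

X=-466943.3931 m, Y=-4362573.4802 m, Z=-4614737.1169 m

start: φ=-46.641111°, λ=-96.116667°, h=430.715 m
→ ECEF (a=6378137.000, f=1/298.257223563): X=-467457.5541, Y=-4362100.9727, Z=-4614777.2341
→ Helmert 7p (PV): X=-466943.3931, Y=-4362573.4802, Z=-4614737.1169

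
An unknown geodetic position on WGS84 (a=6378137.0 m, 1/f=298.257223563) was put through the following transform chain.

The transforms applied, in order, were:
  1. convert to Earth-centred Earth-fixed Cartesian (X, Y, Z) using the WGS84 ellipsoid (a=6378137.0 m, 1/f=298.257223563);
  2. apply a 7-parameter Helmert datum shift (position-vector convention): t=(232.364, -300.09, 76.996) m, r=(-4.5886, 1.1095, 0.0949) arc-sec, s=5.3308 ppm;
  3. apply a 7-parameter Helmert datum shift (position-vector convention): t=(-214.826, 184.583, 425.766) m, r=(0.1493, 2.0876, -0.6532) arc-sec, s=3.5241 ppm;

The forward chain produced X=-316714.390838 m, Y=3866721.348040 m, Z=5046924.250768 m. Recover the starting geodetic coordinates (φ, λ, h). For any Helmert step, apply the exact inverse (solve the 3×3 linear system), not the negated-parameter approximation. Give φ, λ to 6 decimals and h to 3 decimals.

start: X=-316714.3908, Y=3866721.3480, Z=5046924.2508 m
→ Helmert⁻¹: X=-316561.7692, Y=3866525.7893, Z=5046474.6979
→ Helmert⁻¹: X=-316817.8104, Y=3866693.1477, Z=5046455.1156
→ geod (Bowring, a=6378137.000): φ=52.63315000°, λ=94.68407100°, h=735.2800 m

φ=52.633150°, λ=94.684071°, h=735.280 m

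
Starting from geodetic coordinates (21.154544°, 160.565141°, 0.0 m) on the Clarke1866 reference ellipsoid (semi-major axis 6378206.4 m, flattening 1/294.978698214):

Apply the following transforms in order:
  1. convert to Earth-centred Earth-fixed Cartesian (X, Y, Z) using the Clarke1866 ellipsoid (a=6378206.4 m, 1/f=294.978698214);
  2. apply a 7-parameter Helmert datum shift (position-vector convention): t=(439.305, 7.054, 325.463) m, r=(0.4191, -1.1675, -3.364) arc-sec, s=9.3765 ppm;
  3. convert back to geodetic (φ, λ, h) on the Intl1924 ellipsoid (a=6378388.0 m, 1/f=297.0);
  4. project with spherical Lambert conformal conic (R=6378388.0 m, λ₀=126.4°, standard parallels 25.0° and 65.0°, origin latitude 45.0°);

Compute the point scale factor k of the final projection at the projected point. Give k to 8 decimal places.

1.02440485

start: φ=21.154544°, λ=160.565141°, h=0.000 m
→ ECEF (a=6378206.400, f=1/294.978698214): X=-5611919.3162, Y=1980107.3198, Z=2287225.9590
→ Helmert 7p (PV): X=-5611513.2835, Y=1980219.8193, Z=2287545.1266
→ geod (Bowring, a=6378388.000): φ=21.15746986°, λ=160.56281870°, h=-407.6179 m
→ into lcc (λ₀=126.4°): φ=21.15746986°, λ−λ₀=34.16281870°
scale k = 1.02440485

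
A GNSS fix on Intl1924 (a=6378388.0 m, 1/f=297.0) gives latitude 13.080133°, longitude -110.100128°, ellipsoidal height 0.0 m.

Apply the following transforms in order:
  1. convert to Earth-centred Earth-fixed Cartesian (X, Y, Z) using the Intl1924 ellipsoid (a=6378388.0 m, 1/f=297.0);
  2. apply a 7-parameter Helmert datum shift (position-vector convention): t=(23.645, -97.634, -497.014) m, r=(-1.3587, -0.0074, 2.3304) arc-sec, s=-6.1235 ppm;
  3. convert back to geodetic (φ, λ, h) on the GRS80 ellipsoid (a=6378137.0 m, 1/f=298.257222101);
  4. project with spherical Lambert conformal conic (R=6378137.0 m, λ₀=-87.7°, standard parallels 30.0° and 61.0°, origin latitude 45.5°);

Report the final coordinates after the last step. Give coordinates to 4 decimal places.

start: φ=13.080133°, λ=-110.100128°, h=0.000 m
→ ECEF (a=6378388.000, f=1/297.0): X=-2135503.1814, Y=-5835496.3135, Z=1434058.4069
→ Helmert 7p (PV): X=-2135400.5815, Y=-5835572.8945, Z=1433590.9739
→ geod (Bowring, a=6378137.000): φ=13.07557959°, λ=-110.09899694°, h=176.2759 m
→ lcc (R=6378137.0, λ₀=-87.7°): E=-2683184.3577, N=-3285214.1530

E=-2683184.3577 m, N=-3285214.1530 m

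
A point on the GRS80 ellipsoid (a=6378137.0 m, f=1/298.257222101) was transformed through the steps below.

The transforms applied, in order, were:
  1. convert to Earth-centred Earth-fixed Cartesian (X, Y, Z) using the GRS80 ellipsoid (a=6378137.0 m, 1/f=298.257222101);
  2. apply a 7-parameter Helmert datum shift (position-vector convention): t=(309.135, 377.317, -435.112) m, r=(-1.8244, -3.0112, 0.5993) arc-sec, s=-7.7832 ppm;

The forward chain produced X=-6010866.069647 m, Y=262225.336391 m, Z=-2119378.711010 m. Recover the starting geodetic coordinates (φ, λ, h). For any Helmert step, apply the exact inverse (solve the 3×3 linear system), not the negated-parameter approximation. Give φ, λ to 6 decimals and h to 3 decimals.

φ=-19.520536°, λ=177.505429°, h=3366.646 m

start: X=-6010866.0696, Y=262225.3364, Z=-2119378.7110 m
→ Helmert⁻¹: X=-6011252.1631, Y=261886.2643, Z=-2118870.0184
→ geod (Bowring, a=6378137.000): φ=-19.52053600°, λ=177.50542900°, h=3366.6460 m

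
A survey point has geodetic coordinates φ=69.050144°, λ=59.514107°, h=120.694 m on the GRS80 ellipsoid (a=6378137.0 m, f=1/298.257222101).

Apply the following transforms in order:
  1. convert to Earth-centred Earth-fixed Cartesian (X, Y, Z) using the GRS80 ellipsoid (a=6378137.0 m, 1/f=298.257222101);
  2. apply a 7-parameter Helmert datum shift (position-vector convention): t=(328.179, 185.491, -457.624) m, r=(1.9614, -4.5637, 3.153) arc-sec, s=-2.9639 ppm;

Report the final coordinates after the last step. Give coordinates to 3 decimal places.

start: φ=69.050144°, λ=59.514107°, h=120.694 m
→ ECEF (a=6378137.000, f=1/298.257222101): X=1160375.5847, Y=1971036.4041, Z=5934087.8938
→ Helmert 7p (PV): X=1160538.9010, Y=1971177.3629, Z=5933657.0983

X=1160538.901 m, Y=1971177.363 m, Z=5933657.098 m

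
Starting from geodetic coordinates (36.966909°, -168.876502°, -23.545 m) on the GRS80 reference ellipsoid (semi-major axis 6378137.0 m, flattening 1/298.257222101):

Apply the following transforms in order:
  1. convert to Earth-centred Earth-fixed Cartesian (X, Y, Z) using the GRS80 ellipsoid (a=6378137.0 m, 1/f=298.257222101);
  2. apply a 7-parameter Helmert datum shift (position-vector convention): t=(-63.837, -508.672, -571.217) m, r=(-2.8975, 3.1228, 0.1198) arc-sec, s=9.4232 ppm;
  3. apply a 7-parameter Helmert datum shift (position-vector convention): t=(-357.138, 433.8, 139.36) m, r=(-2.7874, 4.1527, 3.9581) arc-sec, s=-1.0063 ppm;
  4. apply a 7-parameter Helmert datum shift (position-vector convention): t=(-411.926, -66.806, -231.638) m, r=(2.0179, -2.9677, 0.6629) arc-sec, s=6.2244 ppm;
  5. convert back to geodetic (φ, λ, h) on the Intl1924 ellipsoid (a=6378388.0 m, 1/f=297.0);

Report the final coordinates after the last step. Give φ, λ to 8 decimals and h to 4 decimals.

φ=36.95971681°, λ=-168.87600310°, h=128.0541 m

start: φ=36.966909°, λ=-168.876502°, h=-23.545 m
→ ECEF (a=6378137.000, f=1/298.257222101): X=-5006332.0003, Y=-984335.6745, Z=3814445.4935
→ Helmert 7p (PV): X=-5006384.6909, Y=-984802.9460, Z=3813999.8437
→ Helmert 7p (PV): X=-5006641.1066, Y=-984412.6833, Z=3814249.4667
→ Helmert 7p (PV): X=-5007135.9112, Y=-984539.0225, Z=3813959.9045
→ geod (Bowring, a=6378388.000): φ=36.95971681°, λ=-168.87600310°, h=128.0541 m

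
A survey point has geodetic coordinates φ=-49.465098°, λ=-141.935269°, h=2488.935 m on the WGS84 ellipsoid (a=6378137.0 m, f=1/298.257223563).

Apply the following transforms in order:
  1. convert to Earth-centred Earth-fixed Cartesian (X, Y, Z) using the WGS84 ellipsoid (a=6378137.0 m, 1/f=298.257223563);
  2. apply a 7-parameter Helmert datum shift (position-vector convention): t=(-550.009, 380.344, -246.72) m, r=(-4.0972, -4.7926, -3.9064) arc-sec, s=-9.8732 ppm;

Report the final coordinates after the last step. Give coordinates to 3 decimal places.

start: φ=-49.465098°, λ=-141.935269°, h=2488.935 m
→ ECEF (a=6378137.000, f=1/298.257223563): X=-3271196.0928, Y=-2561695.3252, Z=-4826226.5401
→ Helmert 7p (PV): X=-3271650.1824, Y=-2561323.6034, Z=-4826450.7314

X=-3271650.182 m, Y=-2561323.603 m, Z=-4826450.731 m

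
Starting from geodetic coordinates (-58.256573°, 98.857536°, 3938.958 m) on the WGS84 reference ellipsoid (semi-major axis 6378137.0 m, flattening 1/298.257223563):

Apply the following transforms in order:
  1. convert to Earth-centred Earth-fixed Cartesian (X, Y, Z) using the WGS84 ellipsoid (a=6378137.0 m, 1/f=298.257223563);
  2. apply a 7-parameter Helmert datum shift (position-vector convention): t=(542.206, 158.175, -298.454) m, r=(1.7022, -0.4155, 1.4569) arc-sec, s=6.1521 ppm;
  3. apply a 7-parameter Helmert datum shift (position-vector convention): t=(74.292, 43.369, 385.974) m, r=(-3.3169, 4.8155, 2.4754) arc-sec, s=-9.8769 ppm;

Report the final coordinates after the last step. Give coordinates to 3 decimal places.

X=-517830.210 m, Y=3325863.714 m, Z=-5404084.035 m

start: φ=-58.256573°, λ=98.857536°, h=3938.958 m
→ ECEF (a=6378137.000, f=1/298.257223563): X=-518269.9416, Y=3325726.7427, Z=-5404176.6935
→ Helmert 7p (PV): X=-517743.5283, Y=3325946.3154, Z=-5404481.9928
→ Helmert 7p (PV): X=-517830.2101, Y=3325863.7135, Z=-5404084.0354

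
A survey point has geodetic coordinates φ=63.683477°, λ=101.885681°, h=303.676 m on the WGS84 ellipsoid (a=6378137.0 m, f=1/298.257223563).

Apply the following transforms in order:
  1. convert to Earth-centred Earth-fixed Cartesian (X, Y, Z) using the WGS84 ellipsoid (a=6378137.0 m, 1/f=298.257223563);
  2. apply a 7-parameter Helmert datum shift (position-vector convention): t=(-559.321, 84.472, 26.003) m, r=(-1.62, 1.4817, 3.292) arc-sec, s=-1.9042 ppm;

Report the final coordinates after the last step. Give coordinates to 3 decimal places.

start: φ=63.683477°, λ=101.885681°, h=303.676 m
→ ECEF (a=6378137.000, f=1/298.257223563): X=-583975.3597, Y=2774598.0887, Z=5694431.9715
→ Helmert 7p (PV): X=-584536.9456, Y=2774712.6809, Z=5694429.5346

X=-584536.946 m, Y=2774712.681 m, Z=5694429.535 m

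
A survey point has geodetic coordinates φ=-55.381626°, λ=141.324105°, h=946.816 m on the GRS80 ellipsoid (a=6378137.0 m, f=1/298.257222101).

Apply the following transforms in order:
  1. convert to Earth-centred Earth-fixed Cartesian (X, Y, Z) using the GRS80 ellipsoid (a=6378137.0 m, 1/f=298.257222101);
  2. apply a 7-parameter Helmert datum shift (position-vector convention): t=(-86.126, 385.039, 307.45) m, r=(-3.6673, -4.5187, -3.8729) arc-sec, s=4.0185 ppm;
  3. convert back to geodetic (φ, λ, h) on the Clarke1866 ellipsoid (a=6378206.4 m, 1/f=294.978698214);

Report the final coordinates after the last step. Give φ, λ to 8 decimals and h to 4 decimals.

start: φ=-55.381626°, λ=141.324105°, h=946.816 m
→ ECEF (a=6378137.000, f=1/298.257222101): X=-2835672.4578, Y=2269843.9659, Z=-5226415.1897
→ Helmert 7p (PV): X=-2835612.8624, Y=2270198.4462, Z=-5226231.2211
→ geod (Bowring, a=6378206.400): φ=-55.38139422°, λ=141.31915242°, h=986.3940 m

φ=-55.38139422°, λ=141.31915242°, h=986.3940 m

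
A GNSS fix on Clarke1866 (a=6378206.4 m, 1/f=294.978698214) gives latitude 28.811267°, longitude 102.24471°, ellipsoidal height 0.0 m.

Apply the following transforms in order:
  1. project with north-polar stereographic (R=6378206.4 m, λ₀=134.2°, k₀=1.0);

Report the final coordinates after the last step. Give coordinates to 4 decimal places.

start: φ=28.811267°, λ=102.244710°, h=0.000 m
→ stereo (R=6378206.4, λ₀=134.2°): E=-3991885.7349, N=-6399459.2381

E=-3991885.7349 m, N=-6399459.2381 m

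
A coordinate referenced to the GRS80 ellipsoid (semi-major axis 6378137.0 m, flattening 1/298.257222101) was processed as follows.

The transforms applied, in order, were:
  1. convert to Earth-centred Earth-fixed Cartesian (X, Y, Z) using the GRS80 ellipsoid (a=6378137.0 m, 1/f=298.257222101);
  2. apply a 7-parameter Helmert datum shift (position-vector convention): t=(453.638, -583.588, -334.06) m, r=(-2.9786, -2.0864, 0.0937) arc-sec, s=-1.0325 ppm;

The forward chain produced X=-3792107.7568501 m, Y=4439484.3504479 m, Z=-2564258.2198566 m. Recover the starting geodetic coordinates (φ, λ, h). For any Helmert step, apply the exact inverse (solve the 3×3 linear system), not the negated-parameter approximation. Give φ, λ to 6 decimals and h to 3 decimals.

φ=-23.846177°, λ=130.502805°, h=2756.125 m

start: X=-3792107.7569, Y=4439484.3504, Z=-2564258.2199 m
→ Helmert⁻¹: X=-3792589.2271, Y=4440111.2690, Z=-2563824.3264
→ geod (Bowring, a=6378137.000): φ=-23.84617700°, λ=130.50280500°, h=2756.1250 m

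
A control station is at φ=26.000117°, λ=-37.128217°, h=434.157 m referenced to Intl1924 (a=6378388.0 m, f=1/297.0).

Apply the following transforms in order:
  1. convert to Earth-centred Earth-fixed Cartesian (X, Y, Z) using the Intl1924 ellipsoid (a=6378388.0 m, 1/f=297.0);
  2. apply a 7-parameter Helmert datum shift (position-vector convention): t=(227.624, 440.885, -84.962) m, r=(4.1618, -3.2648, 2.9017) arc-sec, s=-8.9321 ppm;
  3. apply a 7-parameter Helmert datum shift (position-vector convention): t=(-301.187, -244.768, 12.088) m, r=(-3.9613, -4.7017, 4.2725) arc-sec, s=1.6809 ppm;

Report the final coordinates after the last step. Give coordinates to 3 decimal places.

X=4573899.388 m, Y=-3462448.499 m, Z=2779381.958 m

start: φ=26.000117°, λ=-37.128217°, h=434.157 m
→ ECEF (a=6378388.000, f=1/297.0): X=4573993.0266, Y=-3462826.1170, Z=2779301.6958
→ Helmert 7p (PV): X=4574184.5183, Y=-3462346.0334, Z=2779194.4375
→ Helmert 7p (PV): X=4573899.3876, Y=-3462448.4987, Z=2779381.9576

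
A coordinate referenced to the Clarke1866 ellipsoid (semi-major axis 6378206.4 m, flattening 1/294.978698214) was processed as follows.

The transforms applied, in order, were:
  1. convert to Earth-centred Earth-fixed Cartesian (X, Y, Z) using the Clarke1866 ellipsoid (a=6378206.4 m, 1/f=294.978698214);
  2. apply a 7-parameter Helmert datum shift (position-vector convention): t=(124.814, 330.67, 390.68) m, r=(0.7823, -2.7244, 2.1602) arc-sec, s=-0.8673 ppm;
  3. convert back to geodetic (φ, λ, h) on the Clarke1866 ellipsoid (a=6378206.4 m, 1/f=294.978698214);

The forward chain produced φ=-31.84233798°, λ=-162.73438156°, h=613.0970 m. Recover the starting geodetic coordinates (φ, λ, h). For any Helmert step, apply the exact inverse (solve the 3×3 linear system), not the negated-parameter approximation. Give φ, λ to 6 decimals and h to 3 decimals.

φ=-31.843507°, λ=-162.732048°, h=1009.109 m

start: φ=-31.842338°, λ=-162.734382°, h=613.097 m
→ ECEF (a=6378206.400, f=1/294.978698214): X=-5179530.4147, Y=-1609835.1078, Z=-3345737.1018
→ Helmert⁻¹: X=-5179720.7794, Y=-1610125.6180, Z=-3346056.1621
→ geod (Bowring, a=6378206.400): φ=-31.84350700°, λ=-162.73204800°, h=1009.1090 m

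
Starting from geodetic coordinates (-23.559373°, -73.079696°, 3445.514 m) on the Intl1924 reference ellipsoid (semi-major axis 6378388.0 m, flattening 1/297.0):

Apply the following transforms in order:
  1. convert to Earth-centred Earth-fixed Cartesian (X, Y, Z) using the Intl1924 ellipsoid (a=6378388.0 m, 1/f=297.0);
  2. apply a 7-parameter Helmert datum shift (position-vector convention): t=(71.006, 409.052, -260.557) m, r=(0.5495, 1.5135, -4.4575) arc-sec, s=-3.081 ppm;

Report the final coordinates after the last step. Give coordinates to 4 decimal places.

start: φ=-23.559373°, λ=-73.079696°, h=3445.514 m
→ ECEF (a=6378388.000, f=1/297.0): X=1703472.2004, Y=-5599652.2576, Z=-2535035.4417
→ Helmert 7p (PV): X=1703398.3456, Y=-5599256.0126, Z=-2535315.6054

X=1703398.3456 m, Y=-5599256.0126 m, Z=-2535315.6054 m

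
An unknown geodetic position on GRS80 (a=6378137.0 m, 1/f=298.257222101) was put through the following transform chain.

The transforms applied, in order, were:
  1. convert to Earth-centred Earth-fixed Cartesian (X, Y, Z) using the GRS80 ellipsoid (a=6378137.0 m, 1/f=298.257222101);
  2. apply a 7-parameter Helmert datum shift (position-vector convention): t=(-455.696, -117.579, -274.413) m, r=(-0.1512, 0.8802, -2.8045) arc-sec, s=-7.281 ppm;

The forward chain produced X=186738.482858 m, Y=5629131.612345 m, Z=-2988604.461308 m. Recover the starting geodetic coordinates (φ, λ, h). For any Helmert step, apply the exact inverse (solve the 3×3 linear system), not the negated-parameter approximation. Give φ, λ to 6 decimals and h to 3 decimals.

φ=-28.108347°, λ=88.096047°, h=2643.256 m

start: X=186738.4829, Y=5629131.6123, Z=-2988604.4613 m
→ Helmert⁻¹: X=187131.7548, Y=5629294.9131, Z=-2988346.8815
→ geod (Bowring, a=6378137.000): φ=-28.10834700°, λ=88.09604700°, h=2643.2560 m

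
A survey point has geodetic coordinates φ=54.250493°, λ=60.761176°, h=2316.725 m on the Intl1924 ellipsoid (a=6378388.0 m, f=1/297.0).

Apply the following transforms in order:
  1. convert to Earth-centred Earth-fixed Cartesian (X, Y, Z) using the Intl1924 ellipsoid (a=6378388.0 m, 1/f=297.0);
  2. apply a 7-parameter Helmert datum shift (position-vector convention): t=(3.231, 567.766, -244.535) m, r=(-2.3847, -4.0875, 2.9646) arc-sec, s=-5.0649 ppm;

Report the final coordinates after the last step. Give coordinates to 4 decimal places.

X=1824775.2513 m, Y=3260776.0441 m, Z=5154795.2056 m

start: φ=54.250493°, λ=60.761176°, h=2316.725 m
→ ECEF (a=6378388.000, f=1/297.0): X=1824930.2766, Y=3260138.9619, Z=5155067.3779
→ Helmert 7p (PV): X=1824775.2513, Y=3260776.0441, Z=5154795.2056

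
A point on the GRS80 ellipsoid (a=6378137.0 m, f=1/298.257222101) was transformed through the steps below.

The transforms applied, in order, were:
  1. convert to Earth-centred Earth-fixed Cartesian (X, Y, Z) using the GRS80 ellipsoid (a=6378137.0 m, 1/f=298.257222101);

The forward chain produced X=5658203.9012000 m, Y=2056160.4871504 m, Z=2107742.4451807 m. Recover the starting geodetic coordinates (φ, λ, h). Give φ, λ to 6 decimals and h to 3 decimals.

start: X=5658203.9012, Y=2056160.4872, Z=2107742.4452 m
→ geod (Bowring, a=6378137.000): φ=19.41597400°, λ=19.97086900°, h=2738.5950 m

φ=19.415974°, λ=19.970869°, h=2738.595 m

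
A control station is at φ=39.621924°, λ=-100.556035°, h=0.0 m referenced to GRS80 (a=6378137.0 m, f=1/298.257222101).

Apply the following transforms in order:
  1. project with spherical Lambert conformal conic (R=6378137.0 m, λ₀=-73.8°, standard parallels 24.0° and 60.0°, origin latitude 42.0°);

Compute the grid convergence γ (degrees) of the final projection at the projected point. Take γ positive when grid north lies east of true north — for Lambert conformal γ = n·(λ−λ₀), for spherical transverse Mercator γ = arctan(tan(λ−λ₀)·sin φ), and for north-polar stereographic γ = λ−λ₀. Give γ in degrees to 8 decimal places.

start: φ=39.621924°, λ=-100.556035°, h=0.000 m
→ into lcc (λ₀=-73.8°): φ=39.62192400°, λ−λ₀=-26.75603500°
convergence γ = -18.21665326°

-18.21665326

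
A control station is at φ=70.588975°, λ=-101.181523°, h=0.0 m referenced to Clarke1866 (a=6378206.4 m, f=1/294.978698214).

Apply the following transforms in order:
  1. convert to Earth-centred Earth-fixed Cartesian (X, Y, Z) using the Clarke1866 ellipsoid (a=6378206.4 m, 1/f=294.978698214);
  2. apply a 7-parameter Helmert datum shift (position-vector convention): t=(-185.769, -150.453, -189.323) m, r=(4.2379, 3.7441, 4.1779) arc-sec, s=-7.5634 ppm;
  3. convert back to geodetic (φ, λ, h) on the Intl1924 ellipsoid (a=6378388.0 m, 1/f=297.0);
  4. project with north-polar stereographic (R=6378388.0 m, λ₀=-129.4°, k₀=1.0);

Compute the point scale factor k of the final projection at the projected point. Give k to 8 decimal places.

1.02926395

start: φ=70.588975°, λ=-101.181523°, h=0.000 m
→ ECEF (a=6378206.400, f=1/294.978698214): X=-412300.7624, Y=-2085801.0422, Z=5993012.4154
→ Helmert 7p (PV): X=-412332.3816, Y=-2086067.2015, Z=5992742.3944
→ geod (Bowring, a=6378388.000): φ=70.58508582°, λ=-101.18096810°, h=-477.7540 m
→ into stereo (λ₀=-129.4°): φ=70.58508582°, λ−λ₀=28.21903190°
scale k = 1.02926395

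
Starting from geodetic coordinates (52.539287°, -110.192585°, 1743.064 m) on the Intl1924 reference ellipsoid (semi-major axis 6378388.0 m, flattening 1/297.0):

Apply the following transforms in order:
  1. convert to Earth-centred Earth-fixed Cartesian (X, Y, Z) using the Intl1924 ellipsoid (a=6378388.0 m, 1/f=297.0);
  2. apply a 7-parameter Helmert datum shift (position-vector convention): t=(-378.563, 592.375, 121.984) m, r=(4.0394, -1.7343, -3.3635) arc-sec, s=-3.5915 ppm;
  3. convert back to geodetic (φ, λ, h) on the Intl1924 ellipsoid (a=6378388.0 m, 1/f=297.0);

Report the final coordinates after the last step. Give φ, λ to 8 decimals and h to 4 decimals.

start: φ=52.539287°, λ=-110.192585°, h=1743.064 m
→ ECEF (a=6378388.000, f=1/297.0): X=-1342305.5127, Y=-3649737.0350, Z=5041008.2317
→ Helmert 7p (PV): X=-1342781.1551, Y=-3649208.3840, Z=5041029.3501
→ geod (Bowring, a=6378388.000): φ=52.54176945°, λ=-110.20185163°, h=1557.9492 m

φ=52.54176945°, λ=-110.20185163°, h=1557.9492 m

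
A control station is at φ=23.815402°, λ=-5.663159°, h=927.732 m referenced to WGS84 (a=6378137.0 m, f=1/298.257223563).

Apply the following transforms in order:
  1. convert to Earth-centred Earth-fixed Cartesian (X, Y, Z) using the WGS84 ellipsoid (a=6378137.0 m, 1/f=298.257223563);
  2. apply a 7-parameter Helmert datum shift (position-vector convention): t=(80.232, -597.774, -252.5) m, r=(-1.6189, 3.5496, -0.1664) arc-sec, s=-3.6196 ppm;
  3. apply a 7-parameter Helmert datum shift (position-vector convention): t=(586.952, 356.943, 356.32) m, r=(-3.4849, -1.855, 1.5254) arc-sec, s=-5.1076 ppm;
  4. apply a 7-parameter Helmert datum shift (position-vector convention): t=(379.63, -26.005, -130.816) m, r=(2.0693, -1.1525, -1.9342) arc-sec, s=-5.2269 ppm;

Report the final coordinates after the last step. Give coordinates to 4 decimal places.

start: φ=23.815402°, λ=-5.663159°, h=927.732 m
→ ECEF (a=6378137.000, f=1/298.257223563): X=5810582.5941, Y=-576200.0797, Z=2559966.7744
→ Helmert 7p (PV): X=5810685.3834, Y=-576780.3634, Z=2559609.5371
→ Helmert 7p (PV): X=5811223.9030, Y=-576334.2576, Z=2560014.7854
→ Helmert 7p (PV): X=5811553.4500, Y=-576437.4258, Z=2559897.2764

X=5811553.4500 m, Y=-576437.4258 m, Z=2559897.2764 m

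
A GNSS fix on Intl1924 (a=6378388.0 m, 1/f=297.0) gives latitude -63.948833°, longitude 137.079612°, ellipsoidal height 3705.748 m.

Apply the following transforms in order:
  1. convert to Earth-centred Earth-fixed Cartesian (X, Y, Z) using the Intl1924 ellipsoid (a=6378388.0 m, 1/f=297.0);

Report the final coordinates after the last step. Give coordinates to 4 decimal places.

start: φ=-63.948833°, λ=137.079612°, h=3705.748 m
→ ECEF (a=6378388.000, f=1/297.0): X=-2058114.8599, Y=1913883.5586, Z=-5710669.0149

X=-2058114.8599 m, Y=1913883.5586 m, Z=-5710669.0149 m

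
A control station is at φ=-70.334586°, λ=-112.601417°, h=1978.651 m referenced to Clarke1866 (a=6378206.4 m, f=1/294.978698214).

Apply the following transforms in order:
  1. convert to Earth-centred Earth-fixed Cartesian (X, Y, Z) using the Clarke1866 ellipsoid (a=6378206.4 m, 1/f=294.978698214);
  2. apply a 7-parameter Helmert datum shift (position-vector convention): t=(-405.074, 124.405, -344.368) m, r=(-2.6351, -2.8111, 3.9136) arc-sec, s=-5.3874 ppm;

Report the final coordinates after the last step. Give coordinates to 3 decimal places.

X=-827939.113 m, Y=-1988138.600 m, Z=-5985681.507 m

start: φ=-70.334586°, λ=-112.601417°, h=1978.651 m
→ ECEF (a=6378206.400, f=1/294.978698214): X=-827657.7923, Y=-1988181.5477, Z=-5985383.5046
→ Helmert 7p (PV): X=-827939.1125, Y=-1988138.6000, Z=-5985681.5072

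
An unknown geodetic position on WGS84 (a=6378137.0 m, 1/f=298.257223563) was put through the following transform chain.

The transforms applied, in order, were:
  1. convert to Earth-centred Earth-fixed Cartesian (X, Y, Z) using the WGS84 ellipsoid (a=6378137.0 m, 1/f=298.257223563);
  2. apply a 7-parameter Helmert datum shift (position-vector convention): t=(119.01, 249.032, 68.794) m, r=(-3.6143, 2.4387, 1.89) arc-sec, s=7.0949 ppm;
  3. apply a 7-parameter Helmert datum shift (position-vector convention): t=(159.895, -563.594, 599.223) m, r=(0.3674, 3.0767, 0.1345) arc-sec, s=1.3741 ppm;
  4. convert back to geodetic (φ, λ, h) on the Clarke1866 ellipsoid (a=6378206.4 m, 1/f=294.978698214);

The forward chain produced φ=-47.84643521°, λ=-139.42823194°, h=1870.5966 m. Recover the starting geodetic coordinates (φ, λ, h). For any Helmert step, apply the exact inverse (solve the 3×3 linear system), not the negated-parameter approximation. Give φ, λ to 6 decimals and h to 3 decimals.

φ=-47.850039°, λ=-139.434067°, h=2256.275 m

start: φ=-47.846435°, λ=-139.428232°, h=1870.597 m
→ ECEF (a=6378206.400, f=1/294.978698214): X=-3258483.0794, Y=-2790073.8602, Z=-4706616.6328
→ Helmert⁻¹: X=-3258570.1010, Y=-2789512.6929, Z=-4707253.0246
→ Helmert⁻¹: X=-3258635.8964, Y=-2789629.5876, Z=-4707375.8298
→ geod (Bowring, a=6378137.000): φ=-47.85003900°, λ=-139.43406700°, h=2256.2750 m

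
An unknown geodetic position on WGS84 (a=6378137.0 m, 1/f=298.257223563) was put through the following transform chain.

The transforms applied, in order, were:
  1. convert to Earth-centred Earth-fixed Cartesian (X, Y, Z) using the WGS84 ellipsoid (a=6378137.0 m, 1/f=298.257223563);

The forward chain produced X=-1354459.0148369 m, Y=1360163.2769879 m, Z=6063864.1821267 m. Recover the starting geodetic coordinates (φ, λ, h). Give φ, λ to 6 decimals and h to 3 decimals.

start: X=-1354459.0148, Y=1360163.2770, Z=6063864.1821 m
→ geod (Bowring, a=6378137.000): φ=72.54507600°, λ=134.87960400°, h=1737.5020 m

φ=72.545076°, λ=134.879604°, h=1737.502 m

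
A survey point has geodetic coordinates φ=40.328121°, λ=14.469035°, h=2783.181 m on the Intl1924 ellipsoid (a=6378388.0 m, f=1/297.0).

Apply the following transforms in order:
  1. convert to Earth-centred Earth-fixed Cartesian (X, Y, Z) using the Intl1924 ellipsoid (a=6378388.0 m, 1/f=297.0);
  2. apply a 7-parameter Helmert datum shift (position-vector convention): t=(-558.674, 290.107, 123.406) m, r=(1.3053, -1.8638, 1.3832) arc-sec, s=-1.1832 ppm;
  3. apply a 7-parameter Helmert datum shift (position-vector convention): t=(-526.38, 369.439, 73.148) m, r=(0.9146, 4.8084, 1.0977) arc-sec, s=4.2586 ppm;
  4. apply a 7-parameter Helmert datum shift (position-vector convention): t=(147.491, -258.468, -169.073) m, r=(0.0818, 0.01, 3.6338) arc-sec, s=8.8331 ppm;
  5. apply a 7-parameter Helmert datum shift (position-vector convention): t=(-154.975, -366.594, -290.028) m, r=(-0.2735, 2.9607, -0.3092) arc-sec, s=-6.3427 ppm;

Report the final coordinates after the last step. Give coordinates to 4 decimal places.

X=4716056.2647 m, Y=1217323.4474 m, Z=4107335.5345 m

start: φ=40.328121°, λ=14.469035°, h=2783.181 m
→ ECEF (a=6378388.000, f=1/297.0): X=4717039.0209, Y=1217189.8307, Z=4107698.4970
→ Helmert 7p (PV): X=4716429.4864, Y=1217484.1351, Z=4107867.3684
→ Helmert 7p (PV): X=4716012.4747, Y=1217865.6441, Z=4107853.4598
→ Helmert 7p (PV): X=4716180.3663, Y=1217699.3880, Z=4107720.9262
→ Helmert 7p (PV): X=4716056.2647, Y=1217323.4474, Z=4107335.5345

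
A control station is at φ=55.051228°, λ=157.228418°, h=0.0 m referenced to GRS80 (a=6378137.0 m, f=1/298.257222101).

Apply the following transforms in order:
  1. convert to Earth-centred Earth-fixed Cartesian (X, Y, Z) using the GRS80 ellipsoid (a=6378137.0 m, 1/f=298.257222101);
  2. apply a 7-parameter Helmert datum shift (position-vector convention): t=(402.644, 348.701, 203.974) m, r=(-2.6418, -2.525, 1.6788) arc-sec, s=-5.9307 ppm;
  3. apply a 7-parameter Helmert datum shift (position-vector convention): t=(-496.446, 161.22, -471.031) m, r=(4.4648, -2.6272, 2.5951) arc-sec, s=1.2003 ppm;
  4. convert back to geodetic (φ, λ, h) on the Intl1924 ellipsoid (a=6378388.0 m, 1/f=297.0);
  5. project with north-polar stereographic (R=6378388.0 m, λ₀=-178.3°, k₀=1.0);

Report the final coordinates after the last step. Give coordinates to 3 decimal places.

E=-1664023.129 m, N=-3655467.756 m

start: φ=55.051228°, λ=157.228418°, h=0.000 m
→ ECEF (a=6378137.000, f=1/298.257222101): X=-3376493.0022, Y=1417376.7509, Z=5204652.4867
→ Helmert 7p (PV): X=-3376145.5819, Y=1417756.2244, Z=5204766.1069
→ Helmert 7p (PV): X=-3376730.2110, Y=1417764.0071, Z=5204289.0098
→ geod (Bowring, a=6378388.000): φ=55.04741517°, λ=157.22426809°, h=-276.4354 m
→ stereo (R=6378388.0, λ₀=-178.3°): E=-1664023.1288, N=-3655467.7558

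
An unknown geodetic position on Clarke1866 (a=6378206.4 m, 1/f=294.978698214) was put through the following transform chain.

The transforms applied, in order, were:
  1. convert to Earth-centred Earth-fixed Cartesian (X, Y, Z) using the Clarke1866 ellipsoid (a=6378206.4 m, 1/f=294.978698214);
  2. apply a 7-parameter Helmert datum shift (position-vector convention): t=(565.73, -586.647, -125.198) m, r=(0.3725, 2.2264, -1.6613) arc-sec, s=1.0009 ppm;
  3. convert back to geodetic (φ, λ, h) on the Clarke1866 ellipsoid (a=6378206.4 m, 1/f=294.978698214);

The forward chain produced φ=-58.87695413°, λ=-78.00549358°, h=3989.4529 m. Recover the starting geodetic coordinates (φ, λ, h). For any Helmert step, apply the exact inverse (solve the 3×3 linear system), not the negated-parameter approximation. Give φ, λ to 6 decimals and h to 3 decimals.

start: φ=-58.876954°, λ=-78.005494°, h=3989.453 m
→ ECEF (a=6378206.400, f=1/294.978698214): X=687258.3273, Y=-3234821.2942, Z=-5440080.6848
→ Helmert⁻¹: X=686776.6772, Y=-3234235.7027, Z=-5439936.7882
→ geod (Bowring, a=6378206.400): φ=-58.88145500°, λ=-78.01154900°, h=3518.4900 m

φ=-58.881455°, λ=-78.011549°, h=3518.490 m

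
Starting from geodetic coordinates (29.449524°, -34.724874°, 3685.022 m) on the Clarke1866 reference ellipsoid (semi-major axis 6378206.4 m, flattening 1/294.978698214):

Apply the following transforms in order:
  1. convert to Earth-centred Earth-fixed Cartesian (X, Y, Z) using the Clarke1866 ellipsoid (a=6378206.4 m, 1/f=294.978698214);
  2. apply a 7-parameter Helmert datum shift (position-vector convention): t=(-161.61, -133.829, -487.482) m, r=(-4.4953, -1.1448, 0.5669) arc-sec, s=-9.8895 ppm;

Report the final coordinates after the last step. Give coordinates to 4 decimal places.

X=4571035.9564 m, Y=-3168243.4026 m, Z=3118600.6186 m

start: φ=29.449524°, λ=-34.724874°, h=3685.022 m
→ ECEF (a=6378206.400, f=1/294.978698214): X=4571251.3771, Y=-3168221.4441, Z=3119024.5283
→ Helmert 7p (PV): X=4571035.9564, Y=-3168243.4026, Z=3118600.6186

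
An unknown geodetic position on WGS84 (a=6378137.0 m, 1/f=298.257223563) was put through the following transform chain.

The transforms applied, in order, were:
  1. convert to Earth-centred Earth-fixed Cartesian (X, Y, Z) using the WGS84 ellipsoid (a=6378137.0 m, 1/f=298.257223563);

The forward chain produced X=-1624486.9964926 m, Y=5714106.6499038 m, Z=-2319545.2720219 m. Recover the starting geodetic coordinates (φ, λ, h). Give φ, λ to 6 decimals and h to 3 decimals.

φ=-21.459355°, λ=105.870140°, h=2028.509 m

start: X=-1624486.9965, Y=5714106.6499, Z=-2319545.2720 m
→ geod (Bowring, a=6378137.000): φ=-21.45935500°, λ=105.87014000°, h=2028.5090 m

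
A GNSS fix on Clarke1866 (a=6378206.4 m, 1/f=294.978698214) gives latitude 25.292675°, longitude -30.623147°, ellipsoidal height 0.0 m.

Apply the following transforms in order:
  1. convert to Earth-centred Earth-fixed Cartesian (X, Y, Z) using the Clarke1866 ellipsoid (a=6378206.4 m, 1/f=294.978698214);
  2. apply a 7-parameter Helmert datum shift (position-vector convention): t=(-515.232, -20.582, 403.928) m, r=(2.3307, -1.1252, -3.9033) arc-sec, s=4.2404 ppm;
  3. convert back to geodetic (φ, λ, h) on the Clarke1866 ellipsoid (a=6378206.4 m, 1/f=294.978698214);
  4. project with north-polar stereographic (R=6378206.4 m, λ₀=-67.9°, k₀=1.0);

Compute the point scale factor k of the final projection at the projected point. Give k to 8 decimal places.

1.40122779

start: φ=25.292675°, λ=-30.623147°, h=0.000 m
→ ECEF (a=6378206.400, f=1/294.978698214): X=4965586.5071, Y=-2939347.9967, Z=2708268.1480
→ Helmert 7p (PV): X=4965021.9335, Y=-2939505.6129, Z=2708677.4347
→ geod (Bowring, a=6378206.400): φ=25.29757990°, λ=-30.62734962°, h=-191.7693 m
→ into stereo (λ₀=-67.9°): φ=25.29757990°, λ−λ₀=37.27265038°
scale k = 1.40122779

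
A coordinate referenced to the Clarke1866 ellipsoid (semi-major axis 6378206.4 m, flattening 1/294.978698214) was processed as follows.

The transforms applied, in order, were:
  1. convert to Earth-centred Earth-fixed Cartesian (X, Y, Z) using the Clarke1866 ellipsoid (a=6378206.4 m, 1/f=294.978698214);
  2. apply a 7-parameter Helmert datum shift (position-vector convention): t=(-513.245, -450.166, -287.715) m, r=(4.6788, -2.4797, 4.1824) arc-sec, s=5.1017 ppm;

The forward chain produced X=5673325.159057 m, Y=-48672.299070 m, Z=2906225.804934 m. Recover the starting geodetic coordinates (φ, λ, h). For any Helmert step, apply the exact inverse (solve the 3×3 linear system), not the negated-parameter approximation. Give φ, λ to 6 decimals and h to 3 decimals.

start: X=5673325.1591, Y=-48672.2991, Z=2906225.8049 m
→ Helmert⁻¹: X=5673843.4201, Y=-48271.0068, Z=2906431.5763
→ geod (Bowring, a=6378206.400): φ=27.28117000°, λ=-0.48744000°, h=1427.4160 m

φ=27.281170°, λ=-0.487440°, h=1427.416 m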